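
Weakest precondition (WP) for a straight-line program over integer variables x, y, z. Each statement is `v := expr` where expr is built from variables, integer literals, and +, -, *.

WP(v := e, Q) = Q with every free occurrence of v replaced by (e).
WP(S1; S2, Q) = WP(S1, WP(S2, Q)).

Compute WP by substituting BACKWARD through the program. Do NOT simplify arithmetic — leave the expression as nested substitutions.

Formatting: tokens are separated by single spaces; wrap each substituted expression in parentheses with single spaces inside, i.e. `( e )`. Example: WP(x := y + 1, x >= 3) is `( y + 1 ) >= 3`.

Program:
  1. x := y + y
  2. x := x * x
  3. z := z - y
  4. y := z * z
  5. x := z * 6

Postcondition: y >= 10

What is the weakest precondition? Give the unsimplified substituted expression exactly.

Answer: ( ( z - y ) * ( z - y ) ) >= 10

Derivation:
post: y >= 10
stmt 5: x := z * 6  -- replace 0 occurrence(s) of x with (z * 6)
  => y >= 10
stmt 4: y := z * z  -- replace 1 occurrence(s) of y with (z * z)
  => ( z * z ) >= 10
stmt 3: z := z - y  -- replace 2 occurrence(s) of z with (z - y)
  => ( ( z - y ) * ( z - y ) ) >= 10
stmt 2: x := x * x  -- replace 0 occurrence(s) of x with (x * x)
  => ( ( z - y ) * ( z - y ) ) >= 10
stmt 1: x := y + y  -- replace 0 occurrence(s) of x with (y + y)
  => ( ( z - y ) * ( z - y ) ) >= 10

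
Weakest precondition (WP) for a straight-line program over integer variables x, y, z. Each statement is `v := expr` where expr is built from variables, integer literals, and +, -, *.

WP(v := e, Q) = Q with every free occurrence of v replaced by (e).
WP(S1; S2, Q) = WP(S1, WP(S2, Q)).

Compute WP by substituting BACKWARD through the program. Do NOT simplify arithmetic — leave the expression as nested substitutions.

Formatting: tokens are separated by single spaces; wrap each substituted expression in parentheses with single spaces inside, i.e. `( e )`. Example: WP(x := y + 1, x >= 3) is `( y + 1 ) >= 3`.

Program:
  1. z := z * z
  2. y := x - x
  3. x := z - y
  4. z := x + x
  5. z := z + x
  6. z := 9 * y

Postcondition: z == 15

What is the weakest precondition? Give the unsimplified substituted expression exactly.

post: z == 15
stmt 6: z := 9 * y  -- replace 1 occurrence(s) of z with (9 * y)
  => ( 9 * y ) == 15
stmt 5: z := z + x  -- replace 0 occurrence(s) of z with (z + x)
  => ( 9 * y ) == 15
stmt 4: z := x + x  -- replace 0 occurrence(s) of z with (x + x)
  => ( 9 * y ) == 15
stmt 3: x := z - y  -- replace 0 occurrence(s) of x with (z - y)
  => ( 9 * y ) == 15
stmt 2: y := x - x  -- replace 1 occurrence(s) of y with (x - x)
  => ( 9 * ( x - x ) ) == 15
stmt 1: z := z * z  -- replace 0 occurrence(s) of z with (z * z)
  => ( 9 * ( x - x ) ) == 15

Answer: ( 9 * ( x - x ) ) == 15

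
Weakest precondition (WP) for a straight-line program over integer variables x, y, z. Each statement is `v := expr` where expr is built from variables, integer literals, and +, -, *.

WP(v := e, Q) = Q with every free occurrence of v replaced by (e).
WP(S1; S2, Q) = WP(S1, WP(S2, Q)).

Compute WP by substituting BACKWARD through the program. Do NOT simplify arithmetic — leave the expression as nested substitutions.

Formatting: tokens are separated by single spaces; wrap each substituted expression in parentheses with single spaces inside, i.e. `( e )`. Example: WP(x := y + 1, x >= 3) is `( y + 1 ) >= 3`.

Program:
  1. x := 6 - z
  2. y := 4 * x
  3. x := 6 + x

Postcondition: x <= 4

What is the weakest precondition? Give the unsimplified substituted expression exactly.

Answer: ( 6 + ( 6 - z ) ) <= 4

Derivation:
post: x <= 4
stmt 3: x := 6 + x  -- replace 1 occurrence(s) of x with (6 + x)
  => ( 6 + x ) <= 4
stmt 2: y := 4 * x  -- replace 0 occurrence(s) of y with (4 * x)
  => ( 6 + x ) <= 4
stmt 1: x := 6 - z  -- replace 1 occurrence(s) of x with (6 - z)
  => ( 6 + ( 6 - z ) ) <= 4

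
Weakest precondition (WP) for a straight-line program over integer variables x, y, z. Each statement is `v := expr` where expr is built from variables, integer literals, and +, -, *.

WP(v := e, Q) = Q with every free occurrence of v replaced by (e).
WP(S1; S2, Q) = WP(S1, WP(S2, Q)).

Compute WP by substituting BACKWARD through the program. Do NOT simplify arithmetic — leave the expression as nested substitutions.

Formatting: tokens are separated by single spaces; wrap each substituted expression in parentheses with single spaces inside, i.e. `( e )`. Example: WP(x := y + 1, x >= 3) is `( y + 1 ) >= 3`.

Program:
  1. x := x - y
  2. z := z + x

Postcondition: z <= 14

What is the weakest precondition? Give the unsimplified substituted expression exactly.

post: z <= 14
stmt 2: z := z + x  -- replace 1 occurrence(s) of z with (z + x)
  => ( z + x ) <= 14
stmt 1: x := x - y  -- replace 1 occurrence(s) of x with (x - y)
  => ( z + ( x - y ) ) <= 14

Answer: ( z + ( x - y ) ) <= 14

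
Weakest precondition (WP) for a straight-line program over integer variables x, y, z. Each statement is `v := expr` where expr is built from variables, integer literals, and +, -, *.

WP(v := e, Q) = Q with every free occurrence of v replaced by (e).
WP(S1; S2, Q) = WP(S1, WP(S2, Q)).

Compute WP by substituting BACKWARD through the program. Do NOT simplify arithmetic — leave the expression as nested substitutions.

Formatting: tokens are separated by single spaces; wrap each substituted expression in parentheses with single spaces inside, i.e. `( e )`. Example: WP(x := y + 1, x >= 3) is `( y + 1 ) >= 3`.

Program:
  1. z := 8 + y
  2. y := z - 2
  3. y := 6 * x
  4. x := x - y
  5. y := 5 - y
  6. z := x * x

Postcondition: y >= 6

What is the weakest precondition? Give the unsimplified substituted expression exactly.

Answer: ( 5 - ( 6 * x ) ) >= 6

Derivation:
post: y >= 6
stmt 6: z := x * x  -- replace 0 occurrence(s) of z with (x * x)
  => y >= 6
stmt 5: y := 5 - y  -- replace 1 occurrence(s) of y with (5 - y)
  => ( 5 - y ) >= 6
stmt 4: x := x - y  -- replace 0 occurrence(s) of x with (x - y)
  => ( 5 - y ) >= 6
stmt 3: y := 6 * x  -- replace 1 occurrence(s) of y with (6 * x)
  => ( 5 - ( 6 * x ) ) >= 6
stmt 2: y := z - 2  -- replace 0 occurrence(s) of y with (z - 2)
  => ( 5 - ( 6 * x ) ) >= 6
stmt 1: z := 8 + y  -- replace 0 occurrence(s) of z with (8 + y)
  => ( 5 - ( 6 * x ) ) >= 6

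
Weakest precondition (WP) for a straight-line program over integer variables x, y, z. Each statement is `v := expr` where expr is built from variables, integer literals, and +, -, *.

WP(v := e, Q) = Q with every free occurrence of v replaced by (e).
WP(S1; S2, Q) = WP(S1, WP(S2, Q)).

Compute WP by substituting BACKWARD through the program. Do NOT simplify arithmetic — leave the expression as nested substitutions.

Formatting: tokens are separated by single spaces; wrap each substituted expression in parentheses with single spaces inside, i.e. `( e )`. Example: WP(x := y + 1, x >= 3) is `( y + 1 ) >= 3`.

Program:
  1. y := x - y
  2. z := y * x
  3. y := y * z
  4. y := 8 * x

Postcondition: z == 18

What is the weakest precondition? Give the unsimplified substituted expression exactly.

Answer: ( ( x - y ) * x ) == 18

Derivation:
post: z == 18
stmt 4: y := 8 * x  -- replace 0 occurrence(s) of y with (8 * x)
  => z == 18
stmt 3: y := y * z  -- replace 0 occurrence(s) of y with (y * z)
  => z == 18
stmt 2: z := y * x  -- replace 1 occurrence(s) of z with (y * x)
  => ( y * x ) == 18
stmt 1: y := x - y  -- replace 1 occurrence(s) of y with (x - y)
  => ( ( x - y ) * x ) == 18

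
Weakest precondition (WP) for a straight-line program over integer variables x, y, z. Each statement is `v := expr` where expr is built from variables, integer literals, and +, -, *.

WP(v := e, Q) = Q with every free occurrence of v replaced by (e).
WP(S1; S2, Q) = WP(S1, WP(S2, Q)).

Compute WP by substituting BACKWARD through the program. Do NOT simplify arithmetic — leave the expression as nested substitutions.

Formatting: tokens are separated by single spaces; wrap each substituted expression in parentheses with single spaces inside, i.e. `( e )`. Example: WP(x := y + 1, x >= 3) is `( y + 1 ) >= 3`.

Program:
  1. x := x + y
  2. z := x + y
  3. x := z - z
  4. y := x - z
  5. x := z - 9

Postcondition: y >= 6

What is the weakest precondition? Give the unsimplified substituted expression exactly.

post: y >= 6
stmt 5: x := z - 9  -- replace 0 occurrence(s) of x with (z - 9)
  => y >= 6
stmt 4: y := x - z  -- replace 1 occurrence(s) of y with (x - z)
  => ( x - z ) >= 6
stmt 3: x := z - z  -- replace 1 occurrence(s) of x with (z - z)
  => ( ( z - z ) - z ) >= 6
stmt 2: z := x + y  -- replace 3 occurrence(s) of z with (x + y)
  => ( ( ( x + y ) - ( x + y ) ) - ( x + y ) ) >= 6
stmt 1: x := x + y  -- replace 3 occurrence(s) of x with (x + y)
  => ( ( ( ( x + y ) + y ) - ( ( x + y ) + y ) ) - ( ( x + y ) + y ) ) >= 6

Answer: ( ( ( ( x + y ) + y ) - ( ( x + y ) + y ) ) - ( ( x + y ) + y ) ) >= 6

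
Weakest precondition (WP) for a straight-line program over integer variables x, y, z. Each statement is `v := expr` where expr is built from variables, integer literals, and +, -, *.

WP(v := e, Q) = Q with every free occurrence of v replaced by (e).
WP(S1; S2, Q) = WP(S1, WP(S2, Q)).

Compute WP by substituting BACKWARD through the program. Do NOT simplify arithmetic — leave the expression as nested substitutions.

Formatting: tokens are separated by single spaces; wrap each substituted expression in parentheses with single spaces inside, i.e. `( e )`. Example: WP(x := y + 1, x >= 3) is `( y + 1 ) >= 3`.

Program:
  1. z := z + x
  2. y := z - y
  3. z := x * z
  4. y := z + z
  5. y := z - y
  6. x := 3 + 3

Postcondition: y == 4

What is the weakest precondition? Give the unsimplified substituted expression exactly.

post: y == 4
stmt 6: x := 3 + 3  -- replace 0 occurrence(s) of x with (3 + 3)
  => y == 4
stmt 5: y := z - y  -- replace 1 occurrence(s) of y with (z - y)
  => ( z - y ) == 4
stmt 4: y := z + z  -- replace 1 occurrence(s) of y with (z + z)
  => ( z - ( z + z ) ) == 4
stmt 3: z := x * z  -- replace 3 occurrence(s) of z with (x * z)
  => ( ( x * z ) - ( ( x * z ) + ( x * z ) ) ) == 4
stmt 2: y := z - y  -- replace 0 occurrence(s) of y with (z - y)
  => ( ( x * z ) - ( ( x * z ) + ( x * z ) ) ) == 4
stmt 1: z := z + x  -- replace 3 occurrence(s) of z with (z + x)
  => ( ( x * ( z + x ) ) - ( ( x * ( z + x ) ) + ( x * ( z + x ) ) ) ) == 4

Answer: ( ( x * ( z + x ) ) - ( ( x * ( z + x ) ) + ( x * ( z + x ) ) ) ) == 4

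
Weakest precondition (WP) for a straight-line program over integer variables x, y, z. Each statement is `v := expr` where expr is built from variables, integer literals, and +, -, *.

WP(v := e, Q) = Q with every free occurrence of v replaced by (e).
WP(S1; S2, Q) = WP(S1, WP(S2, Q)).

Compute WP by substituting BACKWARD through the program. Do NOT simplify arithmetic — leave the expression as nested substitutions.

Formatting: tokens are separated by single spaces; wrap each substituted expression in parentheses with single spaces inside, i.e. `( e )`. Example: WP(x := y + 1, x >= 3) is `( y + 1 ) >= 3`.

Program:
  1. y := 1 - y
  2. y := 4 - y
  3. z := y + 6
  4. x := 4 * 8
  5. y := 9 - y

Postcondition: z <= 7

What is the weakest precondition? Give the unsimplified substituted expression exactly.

post: z <= 7
stmt 5: y := 9 - y  -- replace 0 occurrence(s) of y with (9 - y)
  => z <= 7
stmt 4: x := 4 * 8  -- replace 0 occurrence(s) of x with (4 * 8)
  => z <= 7
stmt 3: z := y + 6  -- replace 1 occurrence(s) of z with (y + 6)
  => ( y + 6 ) <= 7
stmt 2: y := 4 - y  -- replace 1 occurrence(s) of y with (4 - y)
  => ( ( 4 - y ) + 6 ) <= 7
stmt 1: y := 1 - y  -- replace 1 occurrence(s) of y with (1 - y)
  => ( ( 4 - ( 1 - y ) ) + 6 ) <= 7

Answer: ( ( 4 - ( 1 - y ) ) + 6 ) <= 7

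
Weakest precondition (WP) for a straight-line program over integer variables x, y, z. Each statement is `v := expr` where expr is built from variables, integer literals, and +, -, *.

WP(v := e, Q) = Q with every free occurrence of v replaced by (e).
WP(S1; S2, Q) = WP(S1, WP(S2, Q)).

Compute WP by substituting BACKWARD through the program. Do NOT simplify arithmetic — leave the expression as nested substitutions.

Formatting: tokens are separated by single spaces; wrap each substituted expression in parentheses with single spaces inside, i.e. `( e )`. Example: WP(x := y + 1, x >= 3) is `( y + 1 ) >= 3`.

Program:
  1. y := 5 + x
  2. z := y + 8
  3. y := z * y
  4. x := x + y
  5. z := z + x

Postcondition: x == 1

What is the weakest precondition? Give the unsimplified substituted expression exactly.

Answer: ( x + ( ( ( 5 + x ) + 8 ) * ( 5 + x ) ) ) == 1

Derivation:
post: x == 1
stmt 5: z := z + x  -- replace 0 occurrence(s) of z with (z + x)
  => x == 1
stmt 4: x := x + y  -- replace 1 occurrence(s) of x with (x + y)
  => ( x + y ) == 1
stmt 3: y := z * y  -- replace 1 occurrence(s) of y with (z * y)
  => ( x + ( z * y ) ) == 1
stmt 2: z := y + 8  -- replace 1 occurrence(s) of z with (y + 8)
  => ( x + ( ( y + 8 ) * y ) ) == 1
stmt 1: y := 5 + x  -- replace 2 occurrence(s) of y with (5 + x)
  => ( x + ( ( ( 5 + x ) + 8 ) * ( 5 + x ) ) ) == 1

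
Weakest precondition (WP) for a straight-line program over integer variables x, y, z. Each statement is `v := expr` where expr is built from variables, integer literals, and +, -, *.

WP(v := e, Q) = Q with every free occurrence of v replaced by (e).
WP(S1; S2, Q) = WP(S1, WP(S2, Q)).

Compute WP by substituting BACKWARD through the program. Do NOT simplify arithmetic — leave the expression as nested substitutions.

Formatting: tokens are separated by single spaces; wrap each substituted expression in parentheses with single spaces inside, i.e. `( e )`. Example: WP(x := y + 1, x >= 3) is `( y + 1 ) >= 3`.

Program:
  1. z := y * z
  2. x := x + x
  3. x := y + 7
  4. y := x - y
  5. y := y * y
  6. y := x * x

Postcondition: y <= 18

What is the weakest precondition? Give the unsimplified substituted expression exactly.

Answer: ( ( y + 7 ) * ( y + 7 ) ) <= 18

Derivation:
post: y <= 18
stmt 6: y := x * x  -- replace 1 occurrence(s) of y with (x * x)
  => ( x * x ) <= 18
stmt 5: y := y * y  -- replace 0 occurrence(s) of y with (y * y)
  => ( x * x ) <= 18
stmt 4: y := x - y  -- replace 0 occurrence(s) of y with (x - y)
  => ( x * x ) <= 18
stmt 3: x := y + 7  -- replace 2 occurrence(s) of x with (y + 7)
  => ( ( y + 7 ) * ( y + 7 ) ) <= 18
stmt 2: x := x + x  -- replace 0 occurrence(s) of x with (x + x)
  => ( ( y + 7 ) * ( y + 7 ) ) <= 18
stmt 1: z := y * z  -- replace 0 occurrence(s) of z with (y * z)
  => ( ( y + 7 ) * ( y + 7 ) ) <= 18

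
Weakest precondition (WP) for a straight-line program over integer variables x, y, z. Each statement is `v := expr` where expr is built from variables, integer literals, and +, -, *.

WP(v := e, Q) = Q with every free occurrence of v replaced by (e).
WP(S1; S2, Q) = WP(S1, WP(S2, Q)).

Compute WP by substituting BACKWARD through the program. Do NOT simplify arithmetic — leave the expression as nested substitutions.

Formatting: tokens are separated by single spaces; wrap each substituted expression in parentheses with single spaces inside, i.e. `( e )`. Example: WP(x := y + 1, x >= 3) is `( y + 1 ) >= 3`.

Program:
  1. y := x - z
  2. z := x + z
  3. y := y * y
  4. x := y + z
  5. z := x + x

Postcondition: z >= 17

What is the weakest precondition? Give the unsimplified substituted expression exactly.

Answer: ( ( ( ( x - z ) * ( x - z ) ) + ( x + z ) ) + ( ( ( x - z ) * ( x - z ) ) + ( x + z ) ) ) >= 17

Derivation:
post: z >= 17
stmt 5: z := x + x  -- replace 1 occurrence(s) of z with (x + x)
  => ( x + x ) >= 17
stmt 4: x := y + z  -- replace 2 occurrence(s) of x with (y + z)
  => ( ( y + z ) + ( y + z ) ) >= 17
stmt 3: y := y * y  -- replace 2 occurrence(s) of y with (y * y)
  => ( ( ( y * y ) + z ) + ( ( y * y ) + z ) ) >= 17
stmt 2: z := x + z  -- replace 2 occurrence(s) of z with (x + z)
  => ( ( ( y * y ) + ( x + z ) ) + ( ( y * y ) + ( x + z ) ) ) >= 17
stmt 1: y := x - z  -- replace 4 occurrence(s) of y with (x - z)
  => ( ( ( ( x - z ) * ( x - z ) ) + ( x + z ) ) + ( ( ( x - z ) * ( x - z ) ) + ( x + z ) ) ) >= 17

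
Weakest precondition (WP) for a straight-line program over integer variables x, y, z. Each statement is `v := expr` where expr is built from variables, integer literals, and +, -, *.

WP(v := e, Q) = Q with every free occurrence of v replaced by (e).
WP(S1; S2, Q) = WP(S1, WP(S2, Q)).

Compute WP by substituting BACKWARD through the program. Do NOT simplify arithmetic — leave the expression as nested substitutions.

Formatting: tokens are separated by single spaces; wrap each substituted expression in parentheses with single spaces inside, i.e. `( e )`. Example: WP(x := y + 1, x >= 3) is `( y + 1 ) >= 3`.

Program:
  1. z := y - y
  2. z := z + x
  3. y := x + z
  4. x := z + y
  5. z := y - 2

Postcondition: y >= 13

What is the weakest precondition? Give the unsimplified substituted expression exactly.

Answer: ( x + ( ( y - y ) + x ) ) >= 13

Derivation:
post: y >= 13
stmt 5: z := y - 2  -- replace 0 occurrence(s) of z with (y - 2)
  => y >= 13
stmt 4: x := z + y  -- replace 0 occurrence(s) of x with (z + y)
  => y >= 13
stmt 3: y := x + z  -- replace 1 occurrence(s) of y with (x + z)
  => ( x + z ) >= 13
stmt 2: z := z + x  -- replace 1 occurrence(s) of z with (z + x)
  => ( x + ( z + x ) ) >= 13
stmt 1: z := y - y  -- replace 1 occurrence(s) of z with (y - y)
  => ( x + ( ( y - y ) + x ) ) >= 13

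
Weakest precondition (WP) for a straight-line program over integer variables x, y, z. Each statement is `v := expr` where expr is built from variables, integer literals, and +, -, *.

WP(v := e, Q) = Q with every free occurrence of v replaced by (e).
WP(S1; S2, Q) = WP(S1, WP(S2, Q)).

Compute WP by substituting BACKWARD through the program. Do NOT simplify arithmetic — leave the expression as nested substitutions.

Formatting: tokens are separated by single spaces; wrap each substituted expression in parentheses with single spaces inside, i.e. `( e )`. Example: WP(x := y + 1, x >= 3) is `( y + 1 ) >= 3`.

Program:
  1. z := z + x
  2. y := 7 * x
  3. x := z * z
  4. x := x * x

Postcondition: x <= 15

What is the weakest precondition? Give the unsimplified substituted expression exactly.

Answer: ( ( ( z + x ) * ( z + x ) ) * ( ( z + x ) * ( z + x ) ) ) <= 15

Derivation:
post: x <= 15
stmt 4: x := x * x  -- replace 1 occurrence(s) of x with (x * x)
  => ( x * x ) <= 15
stmt 3: x := z * z  -- replace 2 occurrence(s) of x with (z * z)
  => ( ( z * z ) * ( z * z ) ) <= 15
stmt 2: y := 7 * x  -- replace 0 occurrence(s) of y with (7 * x)
  => ( ( z * z ) * ( z * z ) ) <= 15
stmt 1: z := z + x  -- replace 4 occurrence(s) of z with (z + x)
  => ( ( ( z + x ) * ( z + x ) ) * ( ( z + x ) * ( z + x ) ) ) <= 15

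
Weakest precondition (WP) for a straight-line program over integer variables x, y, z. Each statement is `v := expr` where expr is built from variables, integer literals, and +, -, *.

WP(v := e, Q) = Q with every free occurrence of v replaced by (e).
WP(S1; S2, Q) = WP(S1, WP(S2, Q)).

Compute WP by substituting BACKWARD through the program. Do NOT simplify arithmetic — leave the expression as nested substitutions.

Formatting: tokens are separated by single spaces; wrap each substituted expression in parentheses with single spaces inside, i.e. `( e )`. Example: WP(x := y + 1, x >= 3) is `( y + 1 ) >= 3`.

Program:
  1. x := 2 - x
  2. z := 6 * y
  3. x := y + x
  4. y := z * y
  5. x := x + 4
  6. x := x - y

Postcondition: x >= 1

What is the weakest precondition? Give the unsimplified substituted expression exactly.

post: x >= 1
stmt 6: x := x - y  -- replace 1 occurrence(s) of x with (x - y)
  => ( x - y ) >= 1
stmt 5: x := x + 4  -- replace 1 occurrence(s) of x with (x + 4)
  => ( ( x + 4 ) - y ) >= 1
stmt 4: y := z * y  -- replace 1 occurrence(s) of y with (z * y)
  => ( ( x + 4 ) - ( z * y ) ) >= 1
stmt 3: x := y + x  -- replace 1 occurrence(s) of x with (y + x)
  => ( ( ( y + x ) + 4 ) - ( z * y ) ) >= 1
stmt 2: z := 6 * y  -- replace 1 occurrence(s) of z with (6 * y)
  => ( ( ( y + x ) + 4 ) - ( ( 6 * y ) * y ) ) >= 1
stmt 1: x := 2 - x  -- replace 1 occurrence(s) of x with (2 - x)
  => ( ( ( y + ( 2 - x ) ) + 4 ) - ( ( 6 * y ) * y ) ) >= 1

Answer: ( ( ( y + ( 2 - x ) ) + 4 ) - ( ( 6 * y ) * y ) ) >= 1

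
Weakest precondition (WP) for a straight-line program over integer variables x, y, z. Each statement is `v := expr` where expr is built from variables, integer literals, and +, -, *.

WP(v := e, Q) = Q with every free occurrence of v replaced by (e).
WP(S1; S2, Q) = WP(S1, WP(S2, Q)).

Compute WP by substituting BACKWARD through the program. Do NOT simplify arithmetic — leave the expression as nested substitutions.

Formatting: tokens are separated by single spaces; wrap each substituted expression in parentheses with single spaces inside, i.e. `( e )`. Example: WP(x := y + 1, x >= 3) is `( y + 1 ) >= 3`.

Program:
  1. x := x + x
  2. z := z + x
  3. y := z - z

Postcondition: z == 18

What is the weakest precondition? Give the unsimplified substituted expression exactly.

Answer: ( z + ( x + x ) ) == 18

Derivation:
post: z == 18
stmt 3: y := z - z  -- replace 0 occurrence(s) of y with (z - z)
  => z == 18
stmt 2: z := z + x  -- replace 1 occurrence(s) of z with (z + x)
  => ( z + x ) == 18
stmt 1: x := x + x  -- replace 1 occurrence(s) of x with (x + x)
  => ( z + ( x + x ) ) == 18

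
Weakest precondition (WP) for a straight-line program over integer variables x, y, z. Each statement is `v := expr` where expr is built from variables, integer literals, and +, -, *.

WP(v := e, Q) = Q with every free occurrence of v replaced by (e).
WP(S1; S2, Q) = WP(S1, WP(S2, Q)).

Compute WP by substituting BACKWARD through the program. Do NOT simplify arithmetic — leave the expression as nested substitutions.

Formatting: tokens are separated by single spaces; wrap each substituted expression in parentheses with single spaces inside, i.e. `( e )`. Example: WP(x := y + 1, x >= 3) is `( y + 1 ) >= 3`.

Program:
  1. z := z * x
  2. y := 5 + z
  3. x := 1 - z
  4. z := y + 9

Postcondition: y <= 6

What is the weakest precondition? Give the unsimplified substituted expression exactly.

Answer: ( 5 + ( z * x ) ) <= 6

Derivation:
post: y <= 6
stmt 4: z := y + 9  -- replace 0 occurrence(s) of z with (y + 9)
  => y <= 6
stmt 3: x := 1 - z  -- replace 0 occurrence(s) of x with (1 - z)
  => y <= 6
stmt 2: y := 5 + z  -- replace 1 occurrence(s) of y with (5 + z)
  => ( 5 + z ) <= 6
stmt 1: z := z * x  -- replace 1 occurrence(s) of z with (z * x)
  => ( 5 + ( z * x ) ) <= 6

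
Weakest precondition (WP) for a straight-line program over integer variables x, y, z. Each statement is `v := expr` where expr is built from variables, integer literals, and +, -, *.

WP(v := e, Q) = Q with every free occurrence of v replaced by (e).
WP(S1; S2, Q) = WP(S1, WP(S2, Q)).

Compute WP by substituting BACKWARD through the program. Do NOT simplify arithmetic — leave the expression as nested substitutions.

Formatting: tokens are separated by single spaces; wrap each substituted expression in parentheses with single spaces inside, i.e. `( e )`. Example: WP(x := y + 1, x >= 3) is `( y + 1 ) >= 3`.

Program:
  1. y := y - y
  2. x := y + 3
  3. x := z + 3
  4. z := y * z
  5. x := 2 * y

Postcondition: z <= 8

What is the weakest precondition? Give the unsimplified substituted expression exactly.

post: z <= 8
stmt 5: x := 2 * y  -- replace 0 occurrence(s) of x with (2 * y)
  => z <= 8
stmt 4: z := y * z  -- replace 1 occurrence(s) of z with (y * z)
  => ( y * z ) <= 8
stmt 3: x := z + 3  -- replace 0 occurrence(s) of x with (z + 3)
  => ( y * z ) <= 8
stmt 2: x := y + 3  -- replace 0 occurrence(s) of x with (y + 3)
  => ( y * z ) <= 8
stmt 1: y := y - y  -- replace 1 occurrence(s) of y with (y - y)
  => ( ( y - y ) * z ) <= 8

Answer: ( ( y - y ) * z ) <= 8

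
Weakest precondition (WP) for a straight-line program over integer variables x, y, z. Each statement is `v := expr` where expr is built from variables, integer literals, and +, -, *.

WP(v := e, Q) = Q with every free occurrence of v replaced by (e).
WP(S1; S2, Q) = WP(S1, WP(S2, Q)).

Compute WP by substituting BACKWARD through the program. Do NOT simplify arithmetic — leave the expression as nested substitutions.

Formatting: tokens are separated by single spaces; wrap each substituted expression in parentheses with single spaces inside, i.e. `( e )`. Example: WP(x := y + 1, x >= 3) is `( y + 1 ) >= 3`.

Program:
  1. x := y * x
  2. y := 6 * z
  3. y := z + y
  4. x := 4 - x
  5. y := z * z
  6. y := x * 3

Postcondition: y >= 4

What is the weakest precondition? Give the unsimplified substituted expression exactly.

post: y >= 4
stmt 6: y := x * 3  -- replace 1 occurrence(s) of y with (x * 3)
  => ( x * 3 ) >= 4
stmt 5: y := z * z  -- replace 0 occurrence(s) of y with (z * z)
  => ( x * 3 ) >= 4
stmt 4: x := 4 - x  -- replace 1 occurrence(s) of x with (4 - x)
  => ( ( 4 - x ) * 3 ) >= 4
stmt 3: y := z + y  -- replace 0 occurrence(s) of y with (z + y)
  => ( ( 4 - x ) * 3 ) >= 4
stmt 2: y := 6 * z  -- replace 0 occurrence(s) of y with (6 * z)
  => ( ( 4 - x ) * 3 ) >= 4
stmt 1: x := y * x  -- replace 1 occurrence(s) of x with (y * x)
  => ( ( 4 - ( y * x ) ) * 3 ) >= 4

Answer: ( ( 4 - ( y * x ) ) * 3 ) >= 4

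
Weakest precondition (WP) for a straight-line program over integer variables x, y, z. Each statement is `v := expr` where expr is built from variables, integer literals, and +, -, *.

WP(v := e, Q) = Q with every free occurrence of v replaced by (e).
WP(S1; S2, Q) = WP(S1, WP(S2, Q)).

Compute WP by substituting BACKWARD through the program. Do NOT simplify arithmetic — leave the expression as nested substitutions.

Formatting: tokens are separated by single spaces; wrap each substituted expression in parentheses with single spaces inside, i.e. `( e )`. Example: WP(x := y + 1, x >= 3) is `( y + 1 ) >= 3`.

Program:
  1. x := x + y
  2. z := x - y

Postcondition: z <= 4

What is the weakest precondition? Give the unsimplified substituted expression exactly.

Answer: ( ( x + y ) - y ) <= 4

Derivation:
post: z <= 4
stmt 2: z := x - y  -- replace 1 occurrence(s) of z with (x - y)
  => ( x - y ) <= 4
stmt 1: x := x + y  -- replace 1 occurrence(s) of x with (x + y)
  => ( ( x + y ) - y ) <= 4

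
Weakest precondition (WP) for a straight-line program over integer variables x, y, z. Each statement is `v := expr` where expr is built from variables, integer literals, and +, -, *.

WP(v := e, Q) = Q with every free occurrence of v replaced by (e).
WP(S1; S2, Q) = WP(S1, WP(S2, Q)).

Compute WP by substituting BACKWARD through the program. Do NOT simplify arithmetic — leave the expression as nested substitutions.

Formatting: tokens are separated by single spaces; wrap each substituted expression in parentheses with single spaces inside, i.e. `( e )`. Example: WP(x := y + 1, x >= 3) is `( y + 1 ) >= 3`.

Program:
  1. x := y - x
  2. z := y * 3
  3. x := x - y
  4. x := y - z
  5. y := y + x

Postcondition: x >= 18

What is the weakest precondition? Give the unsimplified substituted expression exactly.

post: x >= 18
stmt 5: y := y + x  -- replace 0 occurrence(s) of y with (y + x)
  => x >= 18
stmt 4: x := y - z  -- replace 1 occurrence(s) of x with (y - z)
  => ( y - z ) >= 18
stmt 3: x := x - y  -- replace 0 occurrence(s) of x with (x - y)
  => ( y - z ) >= 18
stmt 2: z := y * 3  -- replace 1 occurrence(s) of z with (y * 3)
  => ( y - ( y * 3 ) ) >= 18
stmt 1: x := y - x  -- replace 0 occurrence(s) of x with (y - x)
  => ( y - ( y * 3 ) ) >= 18

Answer: ( y - ( y * 3 ) ) >= 18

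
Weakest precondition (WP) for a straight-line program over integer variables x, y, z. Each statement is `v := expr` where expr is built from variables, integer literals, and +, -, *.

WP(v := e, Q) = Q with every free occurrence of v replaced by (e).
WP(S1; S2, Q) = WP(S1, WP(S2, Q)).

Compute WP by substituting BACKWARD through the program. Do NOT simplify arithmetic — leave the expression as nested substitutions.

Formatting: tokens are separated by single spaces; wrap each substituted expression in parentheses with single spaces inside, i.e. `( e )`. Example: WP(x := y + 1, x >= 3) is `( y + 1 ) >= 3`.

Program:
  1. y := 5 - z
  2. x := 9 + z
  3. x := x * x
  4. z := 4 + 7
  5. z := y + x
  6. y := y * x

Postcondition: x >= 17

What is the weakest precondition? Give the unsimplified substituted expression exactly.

Answer: ( ( 9 + z ) * ( 9 + z ) ) >= 17

Derivation:
post: x >= 17
stmt 6: y := y * x  -- replace 0 occurrence(s) of y with (y * x)
  => x >= 17
stmt 5: z := y + x  -- replace 0 occurrence(s) of z with (y + x)
  => x >= 17
stmt 4: z := 4 + 7  -- replace 0 occurrence(s) of z with (4 + 7)
  => x >= 17
stmt 3: x := x * x  -- replace 1 occurrence(s) of x with (x * x)
  => ( x * x ) >= 17
stmt 2: x := 9 + z  -- replace 2 occurrence(s) of x with (9 + z)
  => ( ( 9 + z ) * ( 9 + z ) ) >= 17
stmt 1: y := 5 - z  -- replace 0 occurrence(s) of y with (5 - z)
  => ( ( 9 + z ) * ( 9 + z ) ) >= 17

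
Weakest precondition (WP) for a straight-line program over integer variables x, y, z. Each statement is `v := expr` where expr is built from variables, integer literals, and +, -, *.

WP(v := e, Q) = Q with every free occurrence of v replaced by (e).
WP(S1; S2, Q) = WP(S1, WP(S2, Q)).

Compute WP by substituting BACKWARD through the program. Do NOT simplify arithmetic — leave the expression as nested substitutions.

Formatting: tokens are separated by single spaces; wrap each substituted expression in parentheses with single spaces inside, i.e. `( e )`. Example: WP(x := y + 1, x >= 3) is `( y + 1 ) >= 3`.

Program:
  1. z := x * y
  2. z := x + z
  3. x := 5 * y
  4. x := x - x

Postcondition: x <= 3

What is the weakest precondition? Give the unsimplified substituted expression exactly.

post: x <= 3
stmt 4: x := x - x  -- replace 1 occurrence(s) of x with (x - x)
  => ( x - x ) <= 3
stmt 3: x := 5 * y  -- replace 2 occurrence(s) of x with (5 * y)
  => ( ( 5 * y ) - ( 5 * y ) ) <= 3
stmt 2: z := x + z  -- replace 0 occurrence(s) of z with (x + z)
  => ( ( 5 * y ) - ( 5 * y ) ) <= 3
stmt 1: z := x * y  -- replace 0 occurrence(s) of z with (x * y)
  => ( ( 5 * y ) - ( 5 * y ) ) <= 3

Answer: ( ( 5 * y ) - ( 5 * y ) ) <= 3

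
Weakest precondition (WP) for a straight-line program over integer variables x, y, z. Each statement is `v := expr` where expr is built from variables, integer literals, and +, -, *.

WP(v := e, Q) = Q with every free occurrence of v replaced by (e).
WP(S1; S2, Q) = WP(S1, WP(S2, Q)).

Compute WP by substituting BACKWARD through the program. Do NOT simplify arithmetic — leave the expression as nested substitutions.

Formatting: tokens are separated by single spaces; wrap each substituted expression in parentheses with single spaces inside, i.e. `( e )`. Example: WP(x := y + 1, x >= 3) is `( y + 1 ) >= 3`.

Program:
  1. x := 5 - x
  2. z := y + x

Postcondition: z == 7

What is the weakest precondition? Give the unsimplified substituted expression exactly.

Answer: ( y + ( 5 - x ) ) == 7

Derivation:
post: z == 7
stmt 2: z := y + x  -- replace 1 occurrence(s) of z with (y + x)
  => ( y + x ) == 7
stmt 1: x := 5 - x  -- replace 1 occurrence(s) of x with (5 - x)
  => ( y + ( 5 - x ) ) == 7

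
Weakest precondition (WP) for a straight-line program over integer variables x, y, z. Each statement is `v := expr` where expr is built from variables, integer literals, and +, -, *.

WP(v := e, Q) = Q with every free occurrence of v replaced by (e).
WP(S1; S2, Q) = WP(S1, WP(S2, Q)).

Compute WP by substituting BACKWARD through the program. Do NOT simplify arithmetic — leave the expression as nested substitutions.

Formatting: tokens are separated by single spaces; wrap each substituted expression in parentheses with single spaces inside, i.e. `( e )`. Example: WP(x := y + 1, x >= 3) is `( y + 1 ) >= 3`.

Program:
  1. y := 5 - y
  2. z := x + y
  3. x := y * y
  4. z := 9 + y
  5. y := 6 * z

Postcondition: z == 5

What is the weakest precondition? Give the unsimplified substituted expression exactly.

Answer: ( 9 + ( 5 - y ) ) == 5

Derivation:
post: z == 5
stmt 5: y := 6 * z  -- replace 0 occurrence(s) of y with (6 * z)
  => z == 5
stmt 4: z := 9 + y  -- replace 1 occurrence(s) of z with (9 + y)
  => ( 9 + y ) == 5
stmt 3: x := y * y  -- replace 0 occurrence(s) of x with (y * y)
  => ( 9 + y ) == 5
stmt 2: z := x + y  -- replace 0 occurrence(s) of z with (x + y)
  => ( 9 + y ) == 5
stmt 1: y := 5 - y  -- replace 1 occurrence(s) of y with (5 - y)
  => ( 9 + ( 5 - y ) ) == 5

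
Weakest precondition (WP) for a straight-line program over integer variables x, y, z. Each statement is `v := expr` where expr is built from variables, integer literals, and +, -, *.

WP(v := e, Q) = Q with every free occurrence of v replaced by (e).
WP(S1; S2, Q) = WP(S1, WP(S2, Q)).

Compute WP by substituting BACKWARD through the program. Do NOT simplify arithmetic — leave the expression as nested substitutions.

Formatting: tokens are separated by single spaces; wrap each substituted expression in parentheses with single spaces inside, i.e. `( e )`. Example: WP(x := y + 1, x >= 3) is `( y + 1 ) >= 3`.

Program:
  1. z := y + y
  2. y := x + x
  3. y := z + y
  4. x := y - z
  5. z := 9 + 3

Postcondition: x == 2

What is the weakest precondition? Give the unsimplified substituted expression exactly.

Answer: ( ( ( y + y ) + ( x + x ) ) - ( y + y ) ) == 2

Derivation:
post: x == 2
stmt 5: z := 9 + 3  -- replace 0 occurrence(s) of z with (9 + 3)
  => x == 2
stmt 4: x := y - z  -- replace 1 occurrence(s) of x with (y - z)
  => ( y - z ) == 2
stmt 3: y := z + y  -- replace 1 occurrence(s) of y with (z + y)
  => ( ( z + y ) - z ) == 2
stmt 2: y := x + x  -- replace 1 occurrence(s) of y with (x + x)
  => ( ( z + ( x + x ) ) - z ) == 2
stmt 1: z := y + y  -- replace 2 occurrence(s) of z with (y + y)
  => ( ( ( y + y ) + ( x + x ) ) - ( y + y ) ) == 2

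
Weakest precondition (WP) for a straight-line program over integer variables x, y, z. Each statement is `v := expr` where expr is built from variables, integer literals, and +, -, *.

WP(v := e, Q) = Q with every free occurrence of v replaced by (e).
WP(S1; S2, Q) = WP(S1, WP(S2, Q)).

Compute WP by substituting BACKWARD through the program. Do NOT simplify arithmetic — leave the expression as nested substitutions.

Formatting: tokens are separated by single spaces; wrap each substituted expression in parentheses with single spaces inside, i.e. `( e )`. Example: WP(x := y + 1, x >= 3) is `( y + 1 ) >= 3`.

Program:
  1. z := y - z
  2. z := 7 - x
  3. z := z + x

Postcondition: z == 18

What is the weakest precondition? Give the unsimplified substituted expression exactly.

post: z == 18
stmt 3: z := z + x  -- replace 1 occurrence(s) of z with (z + x)
  => ( z + x ) == 18
stmt 2: z := 7 - x  -- replace 1 occurrence(s) of z with (7 - x)
  => ( ( 7 - x ) + x ) == 18
stmt 1: z := y - z  -- replace 0 occurrence(s) of z with (y - z)
  => ( ( 7 - x ) + x ) == 18

Answer: ( ( 7 - x ) + x ) == 18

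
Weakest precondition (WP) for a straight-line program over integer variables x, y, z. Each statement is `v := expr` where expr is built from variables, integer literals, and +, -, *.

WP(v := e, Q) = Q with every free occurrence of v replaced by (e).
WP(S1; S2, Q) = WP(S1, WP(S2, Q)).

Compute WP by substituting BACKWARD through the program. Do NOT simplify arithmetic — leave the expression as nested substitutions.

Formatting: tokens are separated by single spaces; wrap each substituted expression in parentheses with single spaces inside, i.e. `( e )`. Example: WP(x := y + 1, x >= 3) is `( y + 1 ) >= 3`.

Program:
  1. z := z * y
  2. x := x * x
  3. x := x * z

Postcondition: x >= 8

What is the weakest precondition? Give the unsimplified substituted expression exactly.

post: x >= 8
stmt 3: x := x * z  -- replace 1 occurrence(s) of x with (x * z)
  => ( x * z ) >= 8
stmt 2: x := x * x  -- replace 1 occurrence(s) of x with (x * x)
  => ( ( x * x ) * z ) >= 8
stmt 1: z := z * y  -- replace 1 occurrence(s) of z with (z * y)
  => ( ( x * x ) * ( z * y ) ) >= 8

Answer: ( ( x * x ) * ( z * y ) ) >= 8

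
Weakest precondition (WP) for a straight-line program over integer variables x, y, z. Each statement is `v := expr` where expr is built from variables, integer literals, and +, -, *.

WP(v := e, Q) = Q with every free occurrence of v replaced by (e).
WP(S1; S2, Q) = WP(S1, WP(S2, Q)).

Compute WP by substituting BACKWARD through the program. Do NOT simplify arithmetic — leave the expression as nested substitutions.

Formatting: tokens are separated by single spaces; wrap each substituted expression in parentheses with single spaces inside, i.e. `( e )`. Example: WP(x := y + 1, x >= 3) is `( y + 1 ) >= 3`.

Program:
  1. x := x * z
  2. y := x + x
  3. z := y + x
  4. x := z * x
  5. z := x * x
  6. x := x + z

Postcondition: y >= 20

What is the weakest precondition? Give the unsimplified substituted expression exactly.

post: y >= 20
stmt 6: x := x + z  -- replace 0 occurrence(s) of x with (x + z)
  => y >= 20
stmt 5: z := x * x  -- replace 0 occurrence(s) of z with (x * x)
  => y >= 20
stmt 4: x := z * x  -- replace 0 occurrence(s) of x with (z * x)
  => y >= 20
stmt 3: z := y + x  -- replace 0 occurrence(s) of z with (y + x)
  => y >= 20
stmt 2: y := x + x  -- replace 1 occurrence(s) of y with (x + x)
  => ( x + x ) >= 20
stmt 1: x := x * z  -- replace 2 occurrence(s) of x with (x * z)
  => ( ( x * z ) + ( x * z ) ) >= 20

Answer: ( ( x * z ) + ( x * z ) ) >= 20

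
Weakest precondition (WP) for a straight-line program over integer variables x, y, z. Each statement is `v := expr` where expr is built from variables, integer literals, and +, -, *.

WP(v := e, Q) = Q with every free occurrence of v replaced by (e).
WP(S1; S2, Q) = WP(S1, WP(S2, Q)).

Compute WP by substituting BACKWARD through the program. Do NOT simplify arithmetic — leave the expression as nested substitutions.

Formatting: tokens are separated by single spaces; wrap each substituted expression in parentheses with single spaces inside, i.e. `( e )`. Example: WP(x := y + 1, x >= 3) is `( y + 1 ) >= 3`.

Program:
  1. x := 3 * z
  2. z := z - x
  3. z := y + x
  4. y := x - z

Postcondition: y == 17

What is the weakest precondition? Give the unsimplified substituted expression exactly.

post: y == 17
stmt 4: y := x - z  -- replace 1 occurrence(s) of y with (x - z)
  => ( x - z ) == 17
stmt 3: z := y + x  -- replace 1 occurrence(s) of z with (y + x)
  => ( x - ( y + x ) ) == 17
stmt 2: z := z - x  -- replace 0 occurrence(s) of z with (z - x)
  => ( x - ( y + x ) ) == 17
stmt 1: x := 3 * z  -- replace 2 occurrence(s) of x with (3 * z)
  => ( ( 3 * z ) - ( y + ( 3 * z ) ) ) == 17

Answer: ( ( 3 * z ) - ( y + ( 3 * z ) ) ) == 17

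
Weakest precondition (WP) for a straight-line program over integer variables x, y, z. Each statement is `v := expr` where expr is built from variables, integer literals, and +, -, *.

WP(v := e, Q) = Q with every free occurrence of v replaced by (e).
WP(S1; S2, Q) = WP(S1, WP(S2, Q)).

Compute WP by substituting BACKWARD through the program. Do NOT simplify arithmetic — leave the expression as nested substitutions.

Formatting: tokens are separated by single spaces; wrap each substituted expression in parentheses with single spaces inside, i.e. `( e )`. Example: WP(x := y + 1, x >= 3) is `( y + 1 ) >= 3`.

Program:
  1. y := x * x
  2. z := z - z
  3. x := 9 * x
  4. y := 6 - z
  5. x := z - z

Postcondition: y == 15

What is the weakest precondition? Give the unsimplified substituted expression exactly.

post: y == 15
stmt 5: x := z - z  -- replace 0 occurrence(s) of x with (z - z)
  => y == 15
stmt 4: y := 6 - z  -- replace 1 occurrence(s) of y with (6 - z)
  => ( 6 - z ) == 15
stmt 3: x := 9 * x  -- replace 0 occurrence(s) of x with (9 * x)
  => ( 6 - z ) == 15
stmt 2: z := z - z  -- replace 1 occurrence(s) of z with (z - z)
  => ( 6 - ( z - z ) ) == 15
stmt 1: y := x * x  -- replace 0 occurrence(s) of y with (x * x)
  => ( 6 - ( z - z ) ) == 15

Answer: ( 6 - ( z - z ) ) == 15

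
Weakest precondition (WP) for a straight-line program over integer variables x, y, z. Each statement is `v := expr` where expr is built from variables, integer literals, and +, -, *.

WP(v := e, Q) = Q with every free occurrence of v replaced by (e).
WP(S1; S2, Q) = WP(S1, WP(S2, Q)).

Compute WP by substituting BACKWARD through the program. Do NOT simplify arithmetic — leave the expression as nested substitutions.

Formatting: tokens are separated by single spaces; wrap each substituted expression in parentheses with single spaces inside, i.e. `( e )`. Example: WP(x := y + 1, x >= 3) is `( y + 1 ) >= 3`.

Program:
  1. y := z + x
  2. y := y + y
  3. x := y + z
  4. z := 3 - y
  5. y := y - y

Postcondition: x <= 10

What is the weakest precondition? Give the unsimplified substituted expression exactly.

post: x <= 10
stmt 5: y := y - y  -- replace 0 occurrence(s) of y with (y - y)
  => x <= 10
stmt 4: z := 3 - y  -- replace 0 occurrence(s) of z with (3 - y)
  => x <= 10
stmt 3: x := y + z  -- replace 1 occurrence(s) of x with (y + z)
  => ( y + z ) <= 10
stmt 2: y := y + y  -- replace 1 occurrence(s) of y with (y + y)
  => ( ( y + y ) + z ) <= 10
stmt 1: y := z + x  -- replace 2 occurrence(s) of y with (z + x)
  => ( ( ( z + x ) + ( z + x ) ) + z ) <= 10

Answer: ( ( ( z + x ) + ( z + x ) ) + z ) <= 10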